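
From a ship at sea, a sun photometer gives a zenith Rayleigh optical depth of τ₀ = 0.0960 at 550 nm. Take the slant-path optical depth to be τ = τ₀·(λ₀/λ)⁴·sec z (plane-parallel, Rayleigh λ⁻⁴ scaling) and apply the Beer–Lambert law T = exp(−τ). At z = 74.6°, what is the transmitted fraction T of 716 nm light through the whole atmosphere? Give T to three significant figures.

0.882

sec 74.6° = 3.7657.
τ = 0.0960 × (550/716)⁴ × 3.7657 = 0.0960 × 0.3482 × 3.7657 = 0.1259.
T = exp(−0.1259) = 0.8817.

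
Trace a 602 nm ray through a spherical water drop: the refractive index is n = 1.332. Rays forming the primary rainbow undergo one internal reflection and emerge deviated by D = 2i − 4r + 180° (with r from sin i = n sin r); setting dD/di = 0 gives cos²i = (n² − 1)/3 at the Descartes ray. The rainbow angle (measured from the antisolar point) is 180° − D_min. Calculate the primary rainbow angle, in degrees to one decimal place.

cos²i = (1.77422 − 1)/3 = 0.25807; i = arccos(0.50801) = 59.469°.
sin r = sin 59.469°/1.332 = 0.64666; r = 40.290°.
D_min = 2·59.469° − 4·40.290° + 180° = 137.776°.
Rainbow angle = 180° − D_min = 42.224°.

42.2°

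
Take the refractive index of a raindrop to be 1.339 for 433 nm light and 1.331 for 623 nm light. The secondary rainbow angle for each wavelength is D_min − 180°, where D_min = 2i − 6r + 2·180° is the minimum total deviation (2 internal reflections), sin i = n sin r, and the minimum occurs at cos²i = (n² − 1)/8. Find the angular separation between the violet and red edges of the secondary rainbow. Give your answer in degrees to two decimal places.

At 433 nm (n = 1.339): cos²i = 0.09912 → i = 71.650°, r = 45.141°, D_min = 232.451°, rainbow angle = 52.451°.
At 623 nm (n = 1.331): cos²i = 0.09645 → i = 71.907°, r = 45.575°, D_min = 230.365°, rainbow angle = 50.365°.
Angular width = |52.451° − 50.365°| = 2.086°.

2.09°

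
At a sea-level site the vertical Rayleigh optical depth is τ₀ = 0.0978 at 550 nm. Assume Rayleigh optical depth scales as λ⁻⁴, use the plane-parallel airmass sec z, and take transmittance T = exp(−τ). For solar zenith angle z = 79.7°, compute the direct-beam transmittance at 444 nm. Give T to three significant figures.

sec 79.7° = 5.5928.
τ = 0.0978 × (550/444)⁴ × 5.5928 = 0.0978 × 2.3546 × 5.5928 = 1.2879.
T = exp(−1.2879) = 0.2758.

0.276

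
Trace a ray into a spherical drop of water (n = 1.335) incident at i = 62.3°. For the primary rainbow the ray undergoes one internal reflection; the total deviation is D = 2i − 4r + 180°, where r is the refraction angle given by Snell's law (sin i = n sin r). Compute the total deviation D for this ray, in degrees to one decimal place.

sin r = sin 62.3° / 1.335 = 0.8854/1.335 = 0.6632; r = 41.55°.
D = 2·62.3° − 4·41.55° + 180° = 124.60° − 166.18° + 180° = 138.42°.

138.4°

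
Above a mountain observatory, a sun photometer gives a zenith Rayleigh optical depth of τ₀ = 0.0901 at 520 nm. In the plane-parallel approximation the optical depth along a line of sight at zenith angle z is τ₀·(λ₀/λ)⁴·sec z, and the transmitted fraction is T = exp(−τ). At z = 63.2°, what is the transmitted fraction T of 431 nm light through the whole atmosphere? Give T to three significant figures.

sec 63.2° = 2.2179.
τ = 0.0901 × (520/431)⁴ × 2.2179 = 0.0901 × 2.1189 × 2.2179 = 0.4234.
T = exp(−0.4234) = 0.6548.

0.655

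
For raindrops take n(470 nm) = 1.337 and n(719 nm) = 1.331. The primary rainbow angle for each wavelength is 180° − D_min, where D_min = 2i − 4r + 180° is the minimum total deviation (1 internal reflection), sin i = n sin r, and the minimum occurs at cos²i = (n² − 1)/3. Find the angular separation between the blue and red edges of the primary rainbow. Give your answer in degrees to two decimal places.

At 470 nm (n = 1.337): cos²i = 0.26252 → i = 59.178°, r = 39.964°, D_min = 138.500°, rainbow angle = 41.500°.
At 719 nm (n = 1.331): cos²i = 0.25719 → i = 59.527°, r = 40.356°, D_min = 137.630°, rainbow angle = 42.370°.
Angular width = |41.500° − 42.370°| = 0.870°.

0.87°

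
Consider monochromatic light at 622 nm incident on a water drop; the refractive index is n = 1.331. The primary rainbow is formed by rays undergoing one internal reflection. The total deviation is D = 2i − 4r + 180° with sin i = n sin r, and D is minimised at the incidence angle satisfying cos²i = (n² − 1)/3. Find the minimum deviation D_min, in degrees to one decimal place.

137.6°

cos²i = (1.77156 − 1)/3 = 0.25719; i = arccos(0.50714) = 59.527°.
sin r = sin 59.527°/1.331 = 0.64753; r = 40.356°.
D_min = 2·59.527° − 4·40.356° + 180° = 137.630°.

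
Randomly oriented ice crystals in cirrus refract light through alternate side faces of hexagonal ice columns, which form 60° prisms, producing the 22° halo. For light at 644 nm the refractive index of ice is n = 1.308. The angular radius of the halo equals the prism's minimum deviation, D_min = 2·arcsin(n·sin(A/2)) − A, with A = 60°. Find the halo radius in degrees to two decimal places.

21.69°

n·sin(A/2) = 1.308 × sin 30° = 1.308 × 0.5000 = 0.6540.
D_min = 2·arcsin(0.6540) − 60° = 2 × 40.844° − 60° = 21.688°.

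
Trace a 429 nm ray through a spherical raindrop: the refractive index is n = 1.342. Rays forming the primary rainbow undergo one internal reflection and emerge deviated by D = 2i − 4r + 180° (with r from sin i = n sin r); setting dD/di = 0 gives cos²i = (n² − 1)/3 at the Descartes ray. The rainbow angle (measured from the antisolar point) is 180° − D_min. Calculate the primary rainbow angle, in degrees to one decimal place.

cos²i = (1.80096 − 1)/3 = 0.26699; i = arccos(0.51671) = 58.888°.
sin r = sin 58.888°/1.342 = 0.63797; r = 39.641°.
D_min = 2·58.888° − 4·39.641° + 180° = 139.213°.
Rainbow angle = 180° − D_min = 40.787°.

40.8°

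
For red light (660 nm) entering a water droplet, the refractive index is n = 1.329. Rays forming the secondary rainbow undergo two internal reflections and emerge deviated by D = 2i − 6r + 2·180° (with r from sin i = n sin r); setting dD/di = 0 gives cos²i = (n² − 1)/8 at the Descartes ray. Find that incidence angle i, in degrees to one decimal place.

72.0°

cos²i = (1.329² − 1)/8 = (1.76624 − 1)/8 = 0.09578.
cos i = 0.30948, so i = 71.972°.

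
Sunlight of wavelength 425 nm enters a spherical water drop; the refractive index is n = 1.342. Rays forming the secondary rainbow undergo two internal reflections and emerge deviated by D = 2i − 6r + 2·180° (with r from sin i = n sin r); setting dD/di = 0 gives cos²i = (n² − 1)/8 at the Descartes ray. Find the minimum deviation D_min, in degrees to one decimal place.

233.2°

cos²i = (1.80096 − 1)/8 = 0.10012; i = arccos(0.31642) = 71.554°.
sin r = sin 71.554°/1.342 = 0.70687; r = 44.981°.
D_min = 2·71.554° − 6·44.981° + 360° = 233.222°.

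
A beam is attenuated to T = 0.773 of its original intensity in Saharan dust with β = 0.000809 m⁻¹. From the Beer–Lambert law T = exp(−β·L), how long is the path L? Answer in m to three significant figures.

318 m

Beer–Lambert: T = exp(−βL) ⇒ L = −ln(T)/β = −ln(0.773)/0.000809 = 0.2575/0.000809 = 318.3 m.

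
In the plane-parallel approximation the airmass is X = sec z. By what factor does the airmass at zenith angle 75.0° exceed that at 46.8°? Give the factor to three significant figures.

X(75.0°)/X(46.8°) = sec 75.0° / sec 46.8° = cos 46.8° / cos 75.0° = 0.6845/0.2588 = 2.6449.

2.64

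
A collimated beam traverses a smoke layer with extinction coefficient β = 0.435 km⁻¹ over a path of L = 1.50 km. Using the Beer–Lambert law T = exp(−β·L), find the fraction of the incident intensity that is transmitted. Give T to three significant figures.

0.521

τ = β·L = 0.435 × 1.50 = 0.6525.
T = exp(−0.6525) = 0.5207.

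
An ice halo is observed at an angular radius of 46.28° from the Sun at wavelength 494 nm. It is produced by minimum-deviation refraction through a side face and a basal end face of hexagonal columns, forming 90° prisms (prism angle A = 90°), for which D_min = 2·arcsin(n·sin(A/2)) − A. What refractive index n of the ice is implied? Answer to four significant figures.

Rearranging: n = sin((D_min + A)/2) / sin(A/2).
(D_min + A)/2 = (46.28° + 90°)/2 = 68.140°.
n = sin 68.140° / sin 45° = 0.9281 / 0.7071 = 1.3125.

1.313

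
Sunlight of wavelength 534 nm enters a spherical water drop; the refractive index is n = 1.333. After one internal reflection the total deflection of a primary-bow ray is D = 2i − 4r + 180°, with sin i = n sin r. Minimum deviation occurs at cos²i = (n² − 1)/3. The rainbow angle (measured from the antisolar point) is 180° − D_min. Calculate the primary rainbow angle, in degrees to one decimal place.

cos²i = (1.77689 − 1)/3 = 0.25896; i = arccos(0.50888) = 59.410°.
sin r = sin 59.410°/1.333 = 0.64579; r = 40.225°.
D_min = 2·59.410° − 4·40.225° + 180° = 137.922°.
Rainbow angle = 180° − D_min = 42.078°.

42.1°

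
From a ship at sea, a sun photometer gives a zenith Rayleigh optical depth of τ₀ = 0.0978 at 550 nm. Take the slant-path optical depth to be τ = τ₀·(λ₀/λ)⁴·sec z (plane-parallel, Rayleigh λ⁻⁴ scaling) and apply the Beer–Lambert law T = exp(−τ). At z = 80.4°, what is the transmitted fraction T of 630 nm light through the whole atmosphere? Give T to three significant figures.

0.711

sec 80.4° = 5.9963.
τ = 0.0978 × (550/630)⁴ × 5.9963 = 0.0978 × 0.5809 × 5.9963 = 0.3407.
T = exp(−0.3407) = 0.7113.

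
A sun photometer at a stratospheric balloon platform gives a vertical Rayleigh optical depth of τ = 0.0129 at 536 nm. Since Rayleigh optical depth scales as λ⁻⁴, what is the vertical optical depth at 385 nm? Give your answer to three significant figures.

τ(385 nm) = τ(536 nm) × (536/385)⁴ = 0.0129 × (1.3922)⁴ = 0.0129 × 3.7568 = 0.0485.

0.0485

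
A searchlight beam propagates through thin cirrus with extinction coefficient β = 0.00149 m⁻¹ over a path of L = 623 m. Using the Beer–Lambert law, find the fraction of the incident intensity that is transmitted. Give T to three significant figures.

0.395

τ = β·L = 0.00149 × 623 = 0.9283.
T = exp(−0.9283) = 0.3952.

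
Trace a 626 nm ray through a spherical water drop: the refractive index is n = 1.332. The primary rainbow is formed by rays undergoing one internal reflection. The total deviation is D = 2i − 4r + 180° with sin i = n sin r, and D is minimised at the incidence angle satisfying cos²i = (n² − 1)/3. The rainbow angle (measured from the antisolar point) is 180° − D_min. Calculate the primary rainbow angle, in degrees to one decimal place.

42.2°

cos²i = (1.77422 − 1)/3 = 0.25807; i = arccos(0.50801) = 59.469°.
sin r = sin 59.469°/1.332 = 0.64666; r = 40.290°.
D_min = 2·59.469° − 4·40.290° + 180° = 137.776°.
Rainbow angle = 180° − D_min = 42.224°.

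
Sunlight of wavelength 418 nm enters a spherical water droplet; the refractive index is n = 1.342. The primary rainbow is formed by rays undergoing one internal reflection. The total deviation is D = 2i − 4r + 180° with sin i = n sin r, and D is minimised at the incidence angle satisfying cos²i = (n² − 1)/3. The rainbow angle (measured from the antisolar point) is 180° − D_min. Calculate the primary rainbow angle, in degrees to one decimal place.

40.8°

cos²i = (1.80096 − 1)/3 = 0.26699; i = arccos(0.51671) = 58.888°.
sin r = sin 58.888°/1.342 = 0.63797; r = 39.641°.
D_min = 2·58.888° − 4·39.641° + 180° = 139.213°.
Rainbow angle = 180° − D_min = 40.787°.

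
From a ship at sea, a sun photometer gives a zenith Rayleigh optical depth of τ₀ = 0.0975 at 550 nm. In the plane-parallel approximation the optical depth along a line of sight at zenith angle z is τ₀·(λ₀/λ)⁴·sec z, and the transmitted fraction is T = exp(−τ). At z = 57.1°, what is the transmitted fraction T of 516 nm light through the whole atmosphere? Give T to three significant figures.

sec 57.1° = 1.8410.
τ = 0.0975 × (550/516)⁴ × 1.8410 = 0.0975 × 1.2908 × 1.8410 = 0.2317.
T = exp(−0.2317) = 0.7932.

0.793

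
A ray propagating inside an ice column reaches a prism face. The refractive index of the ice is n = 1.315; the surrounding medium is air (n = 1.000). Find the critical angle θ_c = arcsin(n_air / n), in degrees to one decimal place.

49.5°

sin θ_c = n_air / n = 1.000 / 1.315 = 0.7605.
θ_c = arcsin(0.7605) = 49.50°.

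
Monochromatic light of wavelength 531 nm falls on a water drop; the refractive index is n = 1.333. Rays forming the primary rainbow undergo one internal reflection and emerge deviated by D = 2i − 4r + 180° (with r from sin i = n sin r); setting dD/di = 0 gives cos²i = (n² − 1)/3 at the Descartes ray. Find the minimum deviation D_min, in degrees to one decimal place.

cos²i = (1.77689 − 1)/3 = 0.25896; i = arccos(0.50888) = 59.410°.
sin r = sin 59.410°/1.333 = 0.64579; r = 40.225°.
D_min = 2·59.410° − 4·40.225° + 180° = 137.922°.

137.9°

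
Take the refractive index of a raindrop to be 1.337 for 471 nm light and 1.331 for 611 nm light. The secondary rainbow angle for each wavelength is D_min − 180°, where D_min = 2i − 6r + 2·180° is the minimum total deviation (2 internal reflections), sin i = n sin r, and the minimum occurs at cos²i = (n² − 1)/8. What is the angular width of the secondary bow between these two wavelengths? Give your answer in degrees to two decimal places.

At 471 nm (n = 1.337): cos²i = 0.09845 → i = 71.714°, r = 45.249°, D_min = 231.934°, rainbow angle = 51.934°.
At 611 nm (n = 1.331): cos²i = 0.09645 → i = 71.907°, r = 45.575°, D_min = 230.365°, rainbow angle = 50.365°.
Angular width = |51.934° − 50.365°| = 1.569°.

1.57°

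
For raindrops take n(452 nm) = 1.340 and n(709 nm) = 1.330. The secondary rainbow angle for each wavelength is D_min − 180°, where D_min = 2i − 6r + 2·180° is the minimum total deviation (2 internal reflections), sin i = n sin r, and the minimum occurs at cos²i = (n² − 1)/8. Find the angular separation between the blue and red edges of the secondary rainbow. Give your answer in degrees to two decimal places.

2.61°

At 452 nm (n = 1.340): cos²i = 0.09945 → i = 71.618°, r = 45.088°, D_min = 232.709°, rainbow angle = 52.709°.
At 709 nm (n = 1.330): cos²i = 0.09611 → i = 71.940°, r = 45.630°, D_min = 230.101°, rainbow angle = 50.101°.
Angular width = |52.709° − 50.101°| = 2.608°.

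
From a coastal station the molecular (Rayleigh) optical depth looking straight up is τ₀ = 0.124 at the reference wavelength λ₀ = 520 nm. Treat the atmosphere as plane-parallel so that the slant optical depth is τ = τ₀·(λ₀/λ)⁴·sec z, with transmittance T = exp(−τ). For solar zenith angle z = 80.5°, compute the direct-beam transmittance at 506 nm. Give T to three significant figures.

sec 80.5° = 6.0589.
τ = 0.124 × (520/506)⁴ × 6.0589 = 0.124 × 1.1154 × 6.0589 = 0.8380.
T = exp(−0.8380) = 0.4326.

0.433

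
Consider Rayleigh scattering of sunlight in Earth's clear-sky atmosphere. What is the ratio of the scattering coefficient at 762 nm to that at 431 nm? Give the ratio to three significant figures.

Rayleigh scattering ∝ λ⁻⁴, so the ratio of coefficients is the inverse fourth power of the wavelength ratio.
σ(762)/σ(431) = (431/762)⁴ = (0.5656)⁴ = 0.1024.

0.102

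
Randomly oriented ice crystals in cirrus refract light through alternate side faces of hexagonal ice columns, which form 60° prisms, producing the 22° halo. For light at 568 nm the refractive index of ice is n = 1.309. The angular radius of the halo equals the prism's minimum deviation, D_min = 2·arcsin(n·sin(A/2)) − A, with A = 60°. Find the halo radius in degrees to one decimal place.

21.8°

n·sin(A/2) = 1.309 × sin 30° = 1.309 × 0.5000 = 0.6545.
D_min = 2·arcsin(0.6545) − 60° = 2 × 40.882° − 60° = 21.763°.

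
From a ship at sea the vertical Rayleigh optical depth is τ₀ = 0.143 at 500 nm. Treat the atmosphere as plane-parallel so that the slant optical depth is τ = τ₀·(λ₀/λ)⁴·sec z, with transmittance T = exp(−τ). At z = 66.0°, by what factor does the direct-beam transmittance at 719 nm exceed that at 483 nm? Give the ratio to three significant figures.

Airmass: sec 66.0° = 2.4586.
τ(719 nm) = 0.143 × (500/719)⁴ × 2.4586 = 0.143 × 0.2339 × 2.4586 = 0.0822.
τ(483 nm) = 0.143 × (500/483)⁴ × 2.4586 = 0.143 × 1.1484 × 2.4586 = 0.4038.
T(719)/T(483) = exp(τ_B − τ_A) = exp(0.3215) = 1.3792.

1.38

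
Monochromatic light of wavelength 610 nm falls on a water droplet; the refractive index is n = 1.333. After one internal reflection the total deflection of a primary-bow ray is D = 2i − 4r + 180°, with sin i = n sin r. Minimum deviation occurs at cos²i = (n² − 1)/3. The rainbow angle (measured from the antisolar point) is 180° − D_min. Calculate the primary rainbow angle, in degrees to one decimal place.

cos²i = (1.77689 − 1)/3 = 0.25896; i = arccos(0.50888) = 59.410°.
sin r = sin 59.410°/1.333 = 0.64579; r = 40.225°.
D_min = 2·59.410° − 4·40.225° + 180° = 137.922°.
Rainbow angle = 180° − D_min = 42.078°.

42.1°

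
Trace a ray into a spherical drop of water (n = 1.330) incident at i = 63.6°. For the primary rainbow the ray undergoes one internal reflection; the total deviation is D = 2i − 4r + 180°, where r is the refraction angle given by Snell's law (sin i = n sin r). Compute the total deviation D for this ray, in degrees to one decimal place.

137.9°

sin r = sin 63.6° / 1.330 = 0.8957/1.330 = 0.6735; r = 42.34°.
D = 2·63.6° − 4·42.34° + 180° = 127.20° − 169.34° + 180° = 137.86°.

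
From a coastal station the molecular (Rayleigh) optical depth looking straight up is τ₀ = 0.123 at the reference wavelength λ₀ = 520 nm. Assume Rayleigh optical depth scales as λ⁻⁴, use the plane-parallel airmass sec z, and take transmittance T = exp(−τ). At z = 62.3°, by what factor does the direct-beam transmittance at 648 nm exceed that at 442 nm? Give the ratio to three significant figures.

1.49

Airmass: sec 62.3° = 2.1513.
τ(648 nm) = 0.123 × (520/648)⁴ × 2.1513 = 0.123 × 0.4147 × 2.1513 = 0.1097.
τ(442 nm) = 0.123 × (520/442)⁴ × 2.1513 = 0.123 × 1.9157 × 2.1513 = 0.5069.
T(648)/T(442) = exp(τ_B − τ_A) = exp(0.3972) = 1.4876.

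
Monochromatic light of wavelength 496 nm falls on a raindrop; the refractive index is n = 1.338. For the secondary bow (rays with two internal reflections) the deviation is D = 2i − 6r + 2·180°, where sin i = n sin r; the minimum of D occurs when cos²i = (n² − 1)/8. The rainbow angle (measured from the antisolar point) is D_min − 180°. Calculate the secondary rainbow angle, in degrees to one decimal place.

cos²i = (1.79024 − 1)/8 = 0.09878; i = arccos(0.31429) = 71.682°.
sin r = sin 71.682°/1.338 = 0.70951; r = 45.195°.
D_min = 2·71.682° − 6·45.195° + 360° = 232.193°.
Rainbow angle = D_min − 180° = 52.193°.

52.2°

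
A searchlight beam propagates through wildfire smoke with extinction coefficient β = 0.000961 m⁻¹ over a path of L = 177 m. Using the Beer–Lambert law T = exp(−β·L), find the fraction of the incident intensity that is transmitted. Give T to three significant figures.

0.844

τ = β·L = 0.000961 × 177 = 0.1701.
T = exp(−0.1701) = 0.8436.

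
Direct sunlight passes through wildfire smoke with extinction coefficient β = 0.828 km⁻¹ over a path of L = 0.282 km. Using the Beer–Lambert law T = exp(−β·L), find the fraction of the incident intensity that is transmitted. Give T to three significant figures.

τ = β·L = 0.828 × 0.282 = 0.2335.
T = exp(−0.2335) = 0.7918.

0.792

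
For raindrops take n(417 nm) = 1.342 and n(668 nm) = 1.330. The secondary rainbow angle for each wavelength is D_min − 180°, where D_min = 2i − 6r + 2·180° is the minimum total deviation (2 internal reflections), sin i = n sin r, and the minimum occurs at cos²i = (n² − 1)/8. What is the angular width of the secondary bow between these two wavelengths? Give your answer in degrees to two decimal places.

3.12°

At 417 nm (n = 1.342): cos²i = 0.10012 → i = 71.554°, r = 44.981°, D_min = 233.222°, rainbow angle = 53.222°.
At 668 nm (n = 1.330): cos²i = 0.09611 → i = 71.940°, r = 45.630°, D_min = 230.101°, rainbow angle = 50.101°.
Angular width = |53.222° − 50.101°| = 3.121°.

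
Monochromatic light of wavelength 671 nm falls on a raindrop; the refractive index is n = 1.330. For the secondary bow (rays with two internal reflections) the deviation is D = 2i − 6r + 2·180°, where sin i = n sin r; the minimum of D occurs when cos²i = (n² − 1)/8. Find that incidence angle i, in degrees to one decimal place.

cos²i = (1.330² − 1)/8 = (1.76890 − 1)/8 = 0.09611.
cos i = 0.31002, so i = 71.940°.

71.9°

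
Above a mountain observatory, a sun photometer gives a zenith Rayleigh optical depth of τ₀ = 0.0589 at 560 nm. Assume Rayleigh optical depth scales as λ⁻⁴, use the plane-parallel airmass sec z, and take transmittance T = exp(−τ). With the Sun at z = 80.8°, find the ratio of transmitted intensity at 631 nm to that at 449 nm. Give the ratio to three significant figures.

Airmass: sec 80.8° = 6.2546.
τ(631 nm) = 0.0589 × (560/631)⁴ × 6.2546 = 0.0589 × 0.6203 × 6.2546 = 0.2285.
τ(449 nm) = 0.0589 × (560/449)⁴ × 6.2546 = 0.0589 × 2.4197 × 6.2546 = 0.8914.
T(631)/T(449) = exp(τ_B − τ_A) = exp(0.6629) = 1.9404.

1.94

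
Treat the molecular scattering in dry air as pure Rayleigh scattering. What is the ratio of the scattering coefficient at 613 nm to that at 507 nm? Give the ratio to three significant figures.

Rayleigh scattering ∝ λ⁻⁴, so the ratio of coefficients is the inverse fourth power of the wavelength ratio.
σ(613)/σ(507) = (507/613)⁴ = (0.8271)⁴ = 0.4679.

0.468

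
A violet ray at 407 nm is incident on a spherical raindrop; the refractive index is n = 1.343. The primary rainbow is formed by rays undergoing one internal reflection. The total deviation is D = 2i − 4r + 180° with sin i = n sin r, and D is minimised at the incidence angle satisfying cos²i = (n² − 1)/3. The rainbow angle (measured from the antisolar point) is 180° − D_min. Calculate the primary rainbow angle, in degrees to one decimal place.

cos²i = (1.80365 − 1)/3 = 0.26788; i = arccos(0.51757) = 58.830°.
sin r = sin 58.830°/1.343 = 0.63711; r = 39.577°.
D_min = 2·58.830° − 4·39.577° + 180° = 139.354°.
Rainbow angle = 180° − D_min = 40.646°.

40.6°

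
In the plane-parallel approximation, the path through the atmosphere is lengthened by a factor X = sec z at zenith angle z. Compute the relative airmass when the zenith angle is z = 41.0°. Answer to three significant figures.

X = sec z = 1/cos 41.0° = 1/0.7547 = 1.3250.

1.33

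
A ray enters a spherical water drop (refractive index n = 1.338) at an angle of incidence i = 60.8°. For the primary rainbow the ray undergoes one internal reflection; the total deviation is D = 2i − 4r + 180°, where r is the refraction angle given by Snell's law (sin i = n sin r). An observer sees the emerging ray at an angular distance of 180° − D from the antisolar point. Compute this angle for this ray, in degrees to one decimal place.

41.3°

sin r = sin 60.8° / 1.338 = 0.8729/1.338 = 0.6524; r = 40.72°.
D = 2·60.8° − 4·40.72° + 180° = 121.60° − 162.89° + 180° = 138.71°.
Angle from antisolar point = 180° − D = 41.29°.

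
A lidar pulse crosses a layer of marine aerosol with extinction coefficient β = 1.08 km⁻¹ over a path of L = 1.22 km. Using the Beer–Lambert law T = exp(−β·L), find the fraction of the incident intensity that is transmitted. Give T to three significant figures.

0.268

τ = β·L = 1.08 × 1.22 = 1.3176.
T = exp(−1.3176) = 0.2678.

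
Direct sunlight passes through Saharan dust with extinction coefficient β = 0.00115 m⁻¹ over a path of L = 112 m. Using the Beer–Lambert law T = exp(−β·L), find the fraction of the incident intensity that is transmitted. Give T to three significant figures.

0.879

τ = β·L = 0.00115 × 112 = 0.1288.
T = exp(−0.1288) = 0.8791.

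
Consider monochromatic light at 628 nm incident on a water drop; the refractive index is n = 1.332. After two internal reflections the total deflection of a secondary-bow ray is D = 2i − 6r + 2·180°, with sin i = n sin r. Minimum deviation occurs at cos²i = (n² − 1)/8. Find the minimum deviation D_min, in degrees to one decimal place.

cos²i = (1.77422 − 1)/8 = 0.09678; i = arccos(0.31109) = 71.875°.
sin r = sin 71.875°/1.332 = 0.71350; r = 45.520°.
D_min = 2·71.875° − 6·45.520° + 360° = 230.628°.

230.6°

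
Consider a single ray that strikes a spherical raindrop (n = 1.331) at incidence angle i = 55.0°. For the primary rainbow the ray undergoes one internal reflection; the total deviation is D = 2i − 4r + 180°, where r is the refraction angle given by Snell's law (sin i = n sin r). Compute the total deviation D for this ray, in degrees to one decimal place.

138.1°

sin r = sin 55.0° / 1.331 = 0.8192/1.331 = 0.6154; r = 37.98°.
D = 2·55.0° − 4·37.98° + 180° = 110.00° − 151.94° + 180° = 138.06°.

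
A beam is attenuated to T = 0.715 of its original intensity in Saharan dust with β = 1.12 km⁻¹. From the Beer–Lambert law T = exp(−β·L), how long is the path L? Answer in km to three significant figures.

0.300 km

Beer–Lambert: T = exp(−βL) ⇒ L = −ln(T)/β = −ln(0.715)/1.12 = 0.3355/1.12 = 0.2995 km.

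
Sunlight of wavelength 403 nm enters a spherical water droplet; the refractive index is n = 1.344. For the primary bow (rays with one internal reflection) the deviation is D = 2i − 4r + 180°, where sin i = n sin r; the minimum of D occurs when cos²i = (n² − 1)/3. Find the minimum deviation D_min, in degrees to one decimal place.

cos²i = (1.80634 − 1)/3 = 0.26878; i = arccos(0.51844) = 58.772°.
sin r = sin 58.772°/1.344 = 0.63625; r = 39.512°.
D_min = 2·58.772° − 4·39.512° + 180° = 139.495°.

139.5°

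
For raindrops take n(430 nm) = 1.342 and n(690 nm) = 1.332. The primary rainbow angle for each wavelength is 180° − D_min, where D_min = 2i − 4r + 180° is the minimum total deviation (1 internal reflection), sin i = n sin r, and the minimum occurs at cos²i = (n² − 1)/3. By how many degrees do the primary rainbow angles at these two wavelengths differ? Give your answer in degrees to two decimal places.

At 430 nm (n = 1.342): cos²i = 0.26699 → i = 58.888°, r = 39.641°, D_min = 139.213°, rainbow angle = 40.787°.
At 690 nm (n = 1.332): cos²i = 0.25807 → i = 59.469°, r = 40.290°, D_min = 137.776°, rainbow angle = 42.224°.
Angular width = |40.787° − 42.224°| = 1.437°.

1.44°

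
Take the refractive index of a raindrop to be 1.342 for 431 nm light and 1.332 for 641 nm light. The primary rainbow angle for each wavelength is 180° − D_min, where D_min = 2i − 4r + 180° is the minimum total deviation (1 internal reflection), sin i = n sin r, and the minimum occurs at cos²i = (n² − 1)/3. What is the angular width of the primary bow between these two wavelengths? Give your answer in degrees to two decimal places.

At 431 nm (n = 1.342): cos²i = 0.26699 → i = 58.888°, r = 39.641°, D_min = 139.213°, rainbow angle = 40.787°.
At 641 nm (n = 1.332): cos²i = 0.25807 → i = 59.469°, r = 40.290°, D_min = 137.776°, rainbow angle = 42.224°.
Angular width = |40.787° − 42.224°| = 1.437°.

1.44°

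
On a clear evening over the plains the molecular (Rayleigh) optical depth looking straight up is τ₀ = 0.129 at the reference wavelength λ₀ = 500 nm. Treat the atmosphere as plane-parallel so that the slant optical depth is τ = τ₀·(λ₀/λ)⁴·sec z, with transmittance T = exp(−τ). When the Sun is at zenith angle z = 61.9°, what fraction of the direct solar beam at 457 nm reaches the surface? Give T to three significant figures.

sec 61.9° = 2.1231.
τ = 0.129 × (500/457)⁴ × 2.1231 = 0.129 × 1.4329 × 2.1231 = 0.3924.
T = exp(−0.3924) = 0.6754.

0.675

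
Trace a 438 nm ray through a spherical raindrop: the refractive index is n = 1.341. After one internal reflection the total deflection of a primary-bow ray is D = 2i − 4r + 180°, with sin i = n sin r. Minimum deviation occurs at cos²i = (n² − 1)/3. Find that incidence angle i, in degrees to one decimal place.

cos²i = (1.341² − 1)/3 = (1.79828 − 1)/3 = 0.26609.
cos i = 0.51584, so i = 58.946°.

58.9°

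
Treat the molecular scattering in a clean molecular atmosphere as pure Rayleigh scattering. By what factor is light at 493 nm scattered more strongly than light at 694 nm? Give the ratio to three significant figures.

Rayleigh scattering ∝ λ⁻⁴, so the ratio of coefficients is the inverse fourth power of the wavelength ratio.
σ(493)/σ(694) = (694/493)⁴ = (1.4077)⁴ = 3.927.

3.93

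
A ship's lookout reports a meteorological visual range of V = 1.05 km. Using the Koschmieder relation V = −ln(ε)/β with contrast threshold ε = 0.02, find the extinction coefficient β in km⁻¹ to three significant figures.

3.73 km⁻¹

β = −ln(0.02) / V = 3.912 / 1.05 = 3.7257 km⁻¹.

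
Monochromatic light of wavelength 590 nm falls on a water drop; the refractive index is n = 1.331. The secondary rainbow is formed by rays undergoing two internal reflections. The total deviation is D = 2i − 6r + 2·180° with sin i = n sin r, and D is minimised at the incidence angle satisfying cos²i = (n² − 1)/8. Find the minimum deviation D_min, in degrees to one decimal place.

230.4°

cos²i = (1.77156 − 1)/8 = 0.09645; i = arccos(0.31056) = 71.907°.
sin r = sin 71.907°/1.331 = 0.71417; r = 45.575°.
D_min = 2·71.907° − 6·45.575° + 360° = 230.365°.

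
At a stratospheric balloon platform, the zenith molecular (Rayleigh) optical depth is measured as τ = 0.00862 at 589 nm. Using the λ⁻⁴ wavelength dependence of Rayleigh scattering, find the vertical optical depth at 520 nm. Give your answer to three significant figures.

0.0142

τ(520 nm) = τ(589 nm) × (589/520)⁴ = 0.00862 × (1.1327)⁴ = 0.00862 × 1.6461 = 0.0142.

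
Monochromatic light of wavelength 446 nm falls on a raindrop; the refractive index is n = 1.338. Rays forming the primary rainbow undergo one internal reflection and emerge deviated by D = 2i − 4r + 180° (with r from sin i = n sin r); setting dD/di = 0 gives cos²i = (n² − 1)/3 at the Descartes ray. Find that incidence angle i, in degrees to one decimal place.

59.1°

cos²i = (1.338² − 1)/3 = (1.79024 − 1)/3 = 0.26341.
cos i = 0.51324, so i = 59.120°.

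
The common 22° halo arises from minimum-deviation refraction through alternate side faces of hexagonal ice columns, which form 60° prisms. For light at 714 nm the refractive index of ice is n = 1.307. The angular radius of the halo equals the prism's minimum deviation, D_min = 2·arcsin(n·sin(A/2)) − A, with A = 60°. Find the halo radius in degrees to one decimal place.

21.6°

n·sin(A/2) = 1.307 × sin 30° = 1.307 × 0.5000 = 0.6535.
D_min = 2·arcsin(0.6535) − 60° = 2 × 40.806° − 60° = 21.612°.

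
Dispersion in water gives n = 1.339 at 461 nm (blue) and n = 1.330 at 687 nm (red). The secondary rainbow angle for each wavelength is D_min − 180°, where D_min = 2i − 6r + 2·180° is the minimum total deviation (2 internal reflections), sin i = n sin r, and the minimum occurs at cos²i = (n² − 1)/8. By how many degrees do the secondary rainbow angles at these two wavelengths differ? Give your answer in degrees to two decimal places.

At 461 nm (n = 1.339): cos²i = 0.09912 → i = 71.650°, r = 45.141°, D_min = 232.451°, rainbow angle = 52.451°.
At 687 nm (n = 1.330): cos²i = 0.09611 → i = 71.940°, r = 45.630°, D_min = 230.101°, rainbow angle = 50.101°.
Angular width = |52.451° − 50.101°| = 2.350°.

2.35°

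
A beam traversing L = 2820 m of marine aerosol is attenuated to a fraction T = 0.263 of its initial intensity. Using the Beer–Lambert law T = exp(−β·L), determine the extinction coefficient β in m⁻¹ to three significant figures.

0.000474 m⁻¹

Beer–Lambert: T = exp(−βL) ⇒ β = −ln(T)/L = −ln(0.263)/2820 = 1.3356/2820 = 0.0004736 m⁻¹.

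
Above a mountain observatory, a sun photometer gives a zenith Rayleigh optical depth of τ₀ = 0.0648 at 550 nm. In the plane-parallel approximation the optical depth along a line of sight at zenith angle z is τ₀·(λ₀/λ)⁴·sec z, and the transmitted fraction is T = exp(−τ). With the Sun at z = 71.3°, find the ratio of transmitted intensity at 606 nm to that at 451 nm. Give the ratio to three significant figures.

1.36

Airmass: sec 71.3° = 3.1190.
τ(606 nm) = 0.0648 × (550/606)⁴ × 3.1190 = 0.0648 × 0.6785 × 3.1190 = 0.1371.
τ(451 nm) = 0.0648 × (550/451)⁴ × 3.1190 = 0.0648 × 2.2118 × 3.1190 = 0.4470.
T(606)/T(451) = exp(τ_B − τ_A) = exp(0.3099) = 1.3633.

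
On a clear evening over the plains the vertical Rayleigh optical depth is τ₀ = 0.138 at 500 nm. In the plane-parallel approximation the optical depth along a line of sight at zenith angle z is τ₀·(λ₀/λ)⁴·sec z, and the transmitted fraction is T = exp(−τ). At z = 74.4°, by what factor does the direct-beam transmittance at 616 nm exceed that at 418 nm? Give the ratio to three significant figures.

2.29

Airmass: sec 74.4° = 3.7186.
τ(616 nm) = 0.138 × (500/616)⁴ × 3.7186 = 0.138 × 0.4341 × 3.7186 = 0.2227.
τ(418 nm) = 0.138 × (500/418)⁴ × 3.7186 = 0.138 × 2.0473 × 3.7186 = 1.0506.
T(616)/T(418) = exp(τ_B − τ_A) = exp(0.8278) = 2.2884.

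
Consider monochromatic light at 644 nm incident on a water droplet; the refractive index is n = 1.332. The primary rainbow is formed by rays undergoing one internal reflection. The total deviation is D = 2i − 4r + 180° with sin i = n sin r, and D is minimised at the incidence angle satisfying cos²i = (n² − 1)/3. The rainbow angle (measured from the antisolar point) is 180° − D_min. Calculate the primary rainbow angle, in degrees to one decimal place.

cos²i = (1.77422 − 1)/3 = 0.25807; i = arccos(0.50801) = 59.469°.
sin r = sin 59.469°/1.332 = 0.64666; r = 40.290°.
D_min = 2·59.469° − 4·40.290° + 180° = 137.776°.
Rainbow angle = 180° − D_min = 42.224°.

42.2°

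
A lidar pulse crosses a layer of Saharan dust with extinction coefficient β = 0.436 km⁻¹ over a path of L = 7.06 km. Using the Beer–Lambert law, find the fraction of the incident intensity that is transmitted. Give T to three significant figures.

τ = β·L = 0.436 × 7.06 = 3.0782.
T = exp(−3.0782) = 0.0460.

0.0460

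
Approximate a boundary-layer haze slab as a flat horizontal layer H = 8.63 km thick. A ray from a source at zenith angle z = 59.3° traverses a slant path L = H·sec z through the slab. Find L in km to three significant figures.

16.9 km

sec z = 1/cos 59.3° = 1.9587.
L = 8.63 × 1.9587 = 16.904 km.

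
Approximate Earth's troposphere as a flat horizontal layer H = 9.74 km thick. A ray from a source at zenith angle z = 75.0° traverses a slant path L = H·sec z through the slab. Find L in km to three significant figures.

37.6 km

sec z = 1/cos 75.0° = 3.8637.
L = 9.74 × 3.8637 = 37.632 km.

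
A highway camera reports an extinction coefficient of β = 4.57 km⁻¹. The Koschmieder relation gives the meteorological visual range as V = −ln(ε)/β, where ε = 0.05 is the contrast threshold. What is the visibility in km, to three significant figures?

0.656 km

V = −ln(0.05) / 4.57 = 2.996 / 4.57 = 0.6555 km.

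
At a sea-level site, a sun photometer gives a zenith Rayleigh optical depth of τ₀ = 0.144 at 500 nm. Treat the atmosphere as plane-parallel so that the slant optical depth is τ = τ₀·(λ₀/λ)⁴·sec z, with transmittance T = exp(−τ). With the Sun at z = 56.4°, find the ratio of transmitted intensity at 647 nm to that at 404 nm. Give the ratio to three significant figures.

Airmass: sec 56.4° = 1.8070.
τ(647 nm) = 0.144 × (500/647)⁴ × 1.8070 = 0.144 × 0.3567 × 1.8070 = 0.0928.
τ(404 nm) = 0.144 × (500/404)⁴ × 1.8070 = 0.144 × 2.3461 × 1.8070 = 0.6105.
T(647)/T(404) = exp(τ_B − τ_A) = exp(0.5177) = 1.6781.

1.68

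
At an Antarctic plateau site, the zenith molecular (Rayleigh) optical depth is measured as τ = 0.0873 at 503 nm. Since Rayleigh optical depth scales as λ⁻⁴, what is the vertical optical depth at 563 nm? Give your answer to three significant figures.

τ(563 nm) = τ(503 nm) × (503/563)⁴ = 0.0873 × (0.8934)⁴ = 0.0873 × 0.6371 = 0.0556.

0.0556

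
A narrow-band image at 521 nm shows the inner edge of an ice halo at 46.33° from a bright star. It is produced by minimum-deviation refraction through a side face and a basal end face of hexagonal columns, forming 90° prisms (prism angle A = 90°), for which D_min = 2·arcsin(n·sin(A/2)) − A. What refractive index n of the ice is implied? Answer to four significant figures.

Rearranging: n = sin((D_min + A)/2) / sin(A/2).
(D_min + A)/2 = (46.33° + 90°)/2 = 68.165°.
n = sin 68.165° / sin 45° = 0.9283 / 0.7071 = 1.3128.

1.313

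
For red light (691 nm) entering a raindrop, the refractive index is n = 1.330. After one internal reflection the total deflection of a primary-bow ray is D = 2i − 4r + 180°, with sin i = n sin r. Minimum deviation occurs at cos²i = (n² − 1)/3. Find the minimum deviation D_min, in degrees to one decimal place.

cos²i = (1.76890 − 1)/3 = 0.25630; i = arccos(0.50626) = 59.585°.
sin r = sin 59.585°/1.330 = 0.64841; r = 40.422°.
D_min = 2·59.585° − 4·40.422° + 180° = 137.484°.

137.5°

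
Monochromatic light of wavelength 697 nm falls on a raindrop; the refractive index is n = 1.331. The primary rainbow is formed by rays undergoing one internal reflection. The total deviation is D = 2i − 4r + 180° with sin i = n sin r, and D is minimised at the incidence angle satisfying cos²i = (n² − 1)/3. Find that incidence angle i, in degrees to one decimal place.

cos²i = (1.331² − 1)/3 = (1.77156 − 1)/3 = 0.25719.
cos i = 0.50714, so i = 59.527°.

59.5°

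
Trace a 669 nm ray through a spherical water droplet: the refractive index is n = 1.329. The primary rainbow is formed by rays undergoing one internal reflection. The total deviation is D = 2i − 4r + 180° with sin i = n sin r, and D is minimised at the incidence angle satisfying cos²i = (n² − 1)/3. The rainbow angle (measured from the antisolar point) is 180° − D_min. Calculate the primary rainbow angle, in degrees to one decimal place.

42.7°

cos²i = (1.76624 − 1)/3 = 0.25541; i = arccos(0.50538) = 59.643°.
sin r = sin 59.643°/1.329 = 0.64928; r = 40.487°.
D_min = 2·59.643° − 4·40.487° + 180° = 137.337°.
Rainbow angle = 180° − D_min = 42.663°.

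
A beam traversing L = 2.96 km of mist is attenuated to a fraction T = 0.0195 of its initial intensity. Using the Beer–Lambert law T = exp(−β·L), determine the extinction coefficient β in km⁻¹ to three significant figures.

Beer–Lambert: T = exp(−βL) ⇒ β = −ln(T)/L = −ln(0.0195)/2.96 = 3.9373/2.96 = 1.33 km⁻¹.

1.33 km⁻¹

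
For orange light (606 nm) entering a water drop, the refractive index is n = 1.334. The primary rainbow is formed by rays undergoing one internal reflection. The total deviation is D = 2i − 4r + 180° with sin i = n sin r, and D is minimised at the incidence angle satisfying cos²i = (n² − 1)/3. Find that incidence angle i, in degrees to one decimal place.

cos²i = (1.334² − 1)/3 = (1.77956 − 1)/3 = 0.25985.
cos i = 0.50976, so i = 59.352°.

59.4°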